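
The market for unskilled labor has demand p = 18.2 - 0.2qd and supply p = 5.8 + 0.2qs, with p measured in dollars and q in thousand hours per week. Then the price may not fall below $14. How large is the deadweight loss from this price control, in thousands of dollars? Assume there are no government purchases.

Rearranging demand gives qd = 91 - 5p; rearranging supply gives qs = 5p - 29. Without the control the market clears where 91 - 5p = 5p - 29, i.e. p* = 12 and q* = 31.
Since 14 > 12, the floor is binding.
At p = 14: qd = 91 - 5·14 = 21 and qs = 5·14 - 29 = 41.
Quantity traded falls to 21. At q = 21 the demand price is (91 - 21)/5 = 14 and the supply price is (29 + 21)/5 = 10.
Deadweight loss = ½ · (14 - 10) · (31 - 21) = ½ · 4 · 10 = 20.

20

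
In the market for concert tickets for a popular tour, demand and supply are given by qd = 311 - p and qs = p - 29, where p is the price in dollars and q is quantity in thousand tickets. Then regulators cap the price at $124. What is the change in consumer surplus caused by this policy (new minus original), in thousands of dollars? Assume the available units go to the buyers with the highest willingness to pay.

3312

In a free market, 311 - p = p - 29 gives the equilibrium p* = 170, q* = 141.
Since 124 < 170, the ceiling is binding.
At p = 124: qd = 311 - 124 = 187 and qs = 124 - 29 = 95.
Consumer surplus without the control is ½ · (311 - 170) · 141 = 9940.5.
With the ceiling, 95 units are sold at 124 (assume they go to the highest-value buyers). The demand price at q = 95 is 216, so CS = ½ · [(311 - 124) + (216 - 124)] · 95 = 13252.5.
Change in consumer surplus = 13252.5 - 9940.5 = 3312.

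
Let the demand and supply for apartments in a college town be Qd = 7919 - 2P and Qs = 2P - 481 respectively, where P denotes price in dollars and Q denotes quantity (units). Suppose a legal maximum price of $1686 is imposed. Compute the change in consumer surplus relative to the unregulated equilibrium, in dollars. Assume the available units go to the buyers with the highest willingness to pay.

1025478

In a free market, 7919 - 2P = 2P - 481 gives the equilibrium P* = 2100, Q* = 3719.
Since 1686 < 2100, the ceiling is binding.
At P = 1686: Qd = 7919 - 2·1686 = 4547 and Qs = 2·1686 - 481 = 2891.
Consumer surplus without the control is ½ · (3959.5 - 2100) · 3719 = 3457740.25.
With the ceiling, 2891 units are sold at 1686 (assume they go to the highest-value buyers). The demand price at Q = 2891 is 2514, so CS = ½ · [(3959.5 - 1686) + (2514 - 1686)] · 2891 = 4483218.25.
Change in consumer surplus = 4483218.25 - 3457740.25 = 1025478.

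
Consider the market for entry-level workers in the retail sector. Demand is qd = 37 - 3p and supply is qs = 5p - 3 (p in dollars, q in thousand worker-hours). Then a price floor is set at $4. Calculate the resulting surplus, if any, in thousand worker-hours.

Without the control the market clears where 37 - 3p = 5p - 3, i.e. p* = 5 and q* = 22.
The floor of 4 is below the equilibrium price 5, so it is not binding; the market clears at p* = 5, q* = 22.
Since the control does not bind, there is no surplus.

0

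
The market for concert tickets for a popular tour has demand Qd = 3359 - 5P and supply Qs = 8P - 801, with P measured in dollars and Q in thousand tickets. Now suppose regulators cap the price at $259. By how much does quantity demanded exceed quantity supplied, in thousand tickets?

793

In a free market, 3359 - 5P = 8P - 801 gives the equilibrium P* = 320, Q* = 1759.
Since 259 < 320, the ceiling is binding.
At P = 259: Qd = 3359 - 5·259 = 2064 and Qs = 8·259 - 801 = 1271.
Shortage = Qd - Qs = 2064 - 1271 = 793.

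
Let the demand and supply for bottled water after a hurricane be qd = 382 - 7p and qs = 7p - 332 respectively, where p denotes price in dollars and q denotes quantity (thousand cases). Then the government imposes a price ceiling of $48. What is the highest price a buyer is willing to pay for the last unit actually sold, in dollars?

Setting quantity demanded equal to quantity supplied, 382 - 7p = 7p - 332, gives p* = 51 and q* = 25.
The ceiling of 48 is below the equilibrium price 51, so it binds.
At p = 48: qd = 382 - 7·48 = 46 and qs = 7·48 - 332 = 4.
Only 4 units reach the market. On the demand curve, the marginal buyer's willingness to pay at q = 4 is (382 - 4)/7 = 54.

54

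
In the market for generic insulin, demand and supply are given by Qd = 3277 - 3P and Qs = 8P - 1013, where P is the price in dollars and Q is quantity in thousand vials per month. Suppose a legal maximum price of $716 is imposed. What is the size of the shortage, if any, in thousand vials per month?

In a free market, 3277 - 3P = 8P - 1013 gives the equilibrium P* = 390, Q* = 2107.
Since 716 is above P* = 390, the ceiling does not bind and the free-market outcome prevails.
Since the control does not bind, there is no shortage.

0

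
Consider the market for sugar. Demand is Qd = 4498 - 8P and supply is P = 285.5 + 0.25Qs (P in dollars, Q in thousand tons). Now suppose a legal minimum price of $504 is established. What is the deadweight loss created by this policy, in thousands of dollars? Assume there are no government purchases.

Rearranging supply gives Qs = 4P - 1142. Setting quantity demanded equal to quantity supplied, 4498 - 8P = 4P - 1142, gives P* = 470 and Q* = 738.
Because the floor (504) lies above the market-clearing price, it is binding.
At P = 504: Qd = 4498 - 8·504 = 466 and Qs = 4·504 - 1142 = 874.
Quantity traded falls to 466. At Q = 466 the demand price is (4498 - 466)/8 = 504 and the supply price is (1142 + 466)/4 = 402.
Deadweight loss = ½ · (504 - 402) · (738 - 466) = ½ · 102 · 272 = 13872.

13872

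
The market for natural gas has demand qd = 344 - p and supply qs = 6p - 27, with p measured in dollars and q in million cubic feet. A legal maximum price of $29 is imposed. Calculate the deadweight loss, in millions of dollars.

12096

In a free market, 344 - p = 6p - 27 gives the equilibrium p* = 53, q* = 291.
Since 29 < 53, the ceiling is binding.
At p = 29: qd = 344 - 29 = 315 and qs = 6·29 - 27 = 147.
Quantity traded falls to 147. At q = 147 the demand price is 344 - 147 = 197 and the supply price is (27 + 147)/6 = 29.
Deadweight loss = ½ · (197 - 29) · (291 - 147) = ½ · 168 · 144 = 12096.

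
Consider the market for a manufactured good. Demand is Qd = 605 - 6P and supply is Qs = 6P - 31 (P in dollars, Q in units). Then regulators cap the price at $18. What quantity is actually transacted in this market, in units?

In a free market, 605 - 6P = 6P - 31 gives the equilibrium P* = 53, Q* = 287.
Since 18 < 53, the ceiling is binding.
At P = 18: Qd = 605 - 6·18 = 497 and Qs = 6·18 - 31 = 77.
The quantity actually transacted is the short side, supply: 77.

77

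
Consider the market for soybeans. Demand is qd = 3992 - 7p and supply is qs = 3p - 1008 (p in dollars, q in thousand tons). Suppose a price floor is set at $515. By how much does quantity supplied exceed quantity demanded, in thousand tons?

150

Setting quantity demanded equal to quantity supplied, 3992 - 7p = 3p - 1008, gives p* = 500 and q* = 492.
Because the floor (515) lies above the market-clearing price, it is binding.
At p = 515: qd = 3992 - 7·515 = 387 and qs = 3·515 - 1008 = 537.
Surplus = qs - qd = 537 - 387 = 150.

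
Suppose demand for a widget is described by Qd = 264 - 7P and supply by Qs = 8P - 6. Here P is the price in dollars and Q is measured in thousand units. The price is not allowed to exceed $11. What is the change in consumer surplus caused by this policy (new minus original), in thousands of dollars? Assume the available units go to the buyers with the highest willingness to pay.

350

Setting quantity demanded equal to quantity supplied, 264 - 7P = 8P - 6, gives P* = 18 and Q* = 138.
Since 11 < 18, the ceiling is binding.
At P = 11: Qd = 264 - 7·11 = 187 and Qs = 8·11 - 6 = 82.
Consumer surplus without the control is ½ · (264/7 - 18) · 138 = 9522/7.
With the ceiling, 82 units are sold at 11 (assume they go to the highest-value buyers). The demand price at Q = 82 is 26, so CS = ½ · [(264/7 - 11) + (26 - 11)] · 82 = 11972/7.
Change in consumer surplus = 11972/7 - 9522/7 = 350.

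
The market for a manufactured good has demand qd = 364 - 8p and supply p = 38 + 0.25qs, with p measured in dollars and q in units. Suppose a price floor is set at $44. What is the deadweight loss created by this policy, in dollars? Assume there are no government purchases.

Rearranging supply gives qs = 4p - 152. In a free market, 364 - 8p = 4p - 152 gives the equilibrium p* = 43, q* = 20.
Because the floor (44) lies above the market-clearing price, it is binding.
At p = 44: qd = 364 - 8·44 = 12 and qs = 4·44 - 152 = 24.
Quantity traded falls to 12. At q = 12 the demand price is (364 - 12)/8 = 44 and the supply price is (152 + 12)/4 = 41.
Deadweight loss = ½ · (44 - 41) · (20 - 12) = ½ · 3 · 8 = 12.

12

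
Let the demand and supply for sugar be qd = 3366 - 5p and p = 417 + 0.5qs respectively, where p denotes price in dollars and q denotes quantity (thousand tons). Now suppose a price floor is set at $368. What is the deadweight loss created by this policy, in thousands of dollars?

0

Rearranging supply gives qs = 2p - 834. Setting quantity demanded equal to quantity supplied, 3366 - 5p = 2p - 834, gives p* = 600 and q* = 366.
The floor of 368 is below the equilibrium price 600, so it is not binding; the market clears at p* = 600, q* = 366.
Since the control does not bind, no trades are prevented and deadweight loss is zero.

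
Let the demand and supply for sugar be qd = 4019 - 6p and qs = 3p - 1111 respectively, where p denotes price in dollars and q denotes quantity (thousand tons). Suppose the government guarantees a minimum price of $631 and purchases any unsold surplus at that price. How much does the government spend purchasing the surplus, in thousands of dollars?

346419

Without the control the market clears where 4019 - 6p = 3p - 1111, i.e. p* = 570 and q* = 599.
Because the floor (631) lies above the market-clearing price, it is binding.
At p = 631: qd = 4019 - 6·631 = 233 and qs = 3·631 - 1111 = 782.
Surplus = qs - qd = 549.
Government expenditure = surplus × support price = 549 × 631 = 346419.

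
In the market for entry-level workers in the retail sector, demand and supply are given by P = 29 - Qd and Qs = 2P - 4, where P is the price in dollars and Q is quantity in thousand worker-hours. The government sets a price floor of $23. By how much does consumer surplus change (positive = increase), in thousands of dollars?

Rearranging demand gives Qd = 29 - P. Without the control the market clears where 29 - P = 2P - 4, i.e. P* = 11 and Q* = 18.
Since 23 > 11, the floor is binding.
At P = 23: Qd = 29 - 23 = 6 and Qs = 2·23 - 4 = 42.
Consumer surplus without the control is ½ · (29 - 11) · 18 = 162.
With the floor, consumers buy 6 units at 23, so CS = ½ · (29 - 23) · 6 = 18.
Change in consumer surplus = 18 - 162 = -144.

-144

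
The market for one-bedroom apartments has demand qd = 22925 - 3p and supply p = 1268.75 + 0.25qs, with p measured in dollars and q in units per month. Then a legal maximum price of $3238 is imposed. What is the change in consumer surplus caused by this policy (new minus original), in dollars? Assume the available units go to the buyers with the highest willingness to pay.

Rearranging supply gives qs = 4p - 5075. Equilibrium: 22925 - 3p = 4p - 5075, so 28000 = 7p and p* = 4000, q* = 10925.
Because the ceiling (3238) lies below the market-clearing price, it is binding.
At p = 3238: qd = 22925 - 3·3238 = 13211 and qs = 4·3238 - 5075 = 7877.
Consumer surplus without the control is ½ · (22925/3 - 4000) · 10925 = 119355625/6.
With the ceiling, 7877 units are sold at 3238 (assume they go to the highest-value buyers). The demand price at q = 7877 is 5016, so CS = ½ · [(22925/3 - 3238) + (5016 - 3238)] · 7877 = 146078965/6.
Change in consumer surplus = 146078965/6 - 119355625/6 = 4453890.

4453890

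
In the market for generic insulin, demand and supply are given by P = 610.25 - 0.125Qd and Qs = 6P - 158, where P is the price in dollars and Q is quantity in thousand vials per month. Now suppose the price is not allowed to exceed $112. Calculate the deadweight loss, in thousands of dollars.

Rearranging demand gives Qd = 4882 - 8P. In a free market, 4882 - 8P = 6P - 158 gives the equilibrium P* = 360, Q* = 2002.
Because the ceiling (112) lies below the market-clearing price, it is binding.
At P = 112: Qd = 4882 - 8·112 = 3986 and Qs = 6·112 - 158 = 514.
Quantity traded falls to 514. At Q = 514 the demand price is (4882 - 514)/8 = 546 and the supply price is (158 + 514)/6 = 112.
Deadweight loss = ½ · (546 - 112) · (2002 - 514) = ½ · 434 · 1488 = 322896.

322896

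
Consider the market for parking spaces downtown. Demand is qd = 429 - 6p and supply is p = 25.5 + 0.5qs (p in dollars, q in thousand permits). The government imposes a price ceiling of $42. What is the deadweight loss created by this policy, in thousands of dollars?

432

Rearranging supply gives qs = 2p - 51. Setting quantity demanded equal to quantity supplied, 429 - 6p = 2p - 51, gives p* = 60 and q* = 69.
The ceiling of 42 is below the equilibrium price 60, so it binds.
At p = 42: qd = 429 - 6·42 = 177 and qs = 2·42 - 51 = 33.
Quantity traded falls to 33. At q = 33 the demand price is (429 - 33)/6 = 66 and the supply price is (51 + 33)/2 = 42.
Deadweight loss = ½ · (66 - 42) · (69 - 33) = ½ · 24 · 36 = 432.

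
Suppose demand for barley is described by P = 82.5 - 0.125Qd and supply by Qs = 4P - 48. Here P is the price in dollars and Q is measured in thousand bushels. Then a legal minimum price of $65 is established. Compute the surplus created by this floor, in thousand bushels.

Rearranging demand gives Qd = 660 - 8P. Without the control the market clears where 660 - 8P = 4P - 48, i.e. P* = 59 and Q* = 188.
Since 65 > 59, the floor is binding.
At P = 65: Qd = 660 - 8·65 = 140 and Qs = 4·65 - 48 = 212.
Surplus = Qs - Qd = 212 - 140 = 72.

72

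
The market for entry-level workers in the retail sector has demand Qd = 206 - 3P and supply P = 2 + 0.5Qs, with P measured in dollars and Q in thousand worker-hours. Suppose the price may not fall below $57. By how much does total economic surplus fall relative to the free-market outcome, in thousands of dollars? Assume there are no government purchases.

Rearranging supply gives Qs = 2P - 4. In a free market, 206 - 3P = 2P - 4 gives the equilibrium P* = 42, Q* = 80.
The floor of 57 is above the equilibrium price 42, so it binds.
At P = 57: Qd = 206 - 3·57 = 35 and Qs = 2·57 - 4 = 110.
Quantity traded falls to 35. At Q = 35 the demand price is (206 - 35)/3 = 57 and the supply price is (4 + 35)/2 = 19.5.
Deadweight loss = ½ · (57 - 19.5) · (80 - 35) = ½ · 37.5 · 45 = 843.75.

843.75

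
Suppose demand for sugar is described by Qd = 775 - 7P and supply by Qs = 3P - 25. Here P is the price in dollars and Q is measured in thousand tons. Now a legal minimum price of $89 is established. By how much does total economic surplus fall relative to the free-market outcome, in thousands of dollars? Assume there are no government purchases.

Equilibrium: 775 - 7P = 3P - 25, so 800 = 10P and P* = 80, Q* = 215.
The floor of 89 is above the equilibrium price 80, so it binds.
At P = 89: Qd = 775 - 7·89 = 152 and Qs = 3·89 - 25 = 242.
Quantity traded falls to 152. At Q = 152 the demand price is (775 - 152)/7 = 89 and the supply price is (25 + 152)/3 = 59.
Deadweight loss = ½ · (89 - 59) · (215 - 152) = ½ · 30 · 63 = 945.

945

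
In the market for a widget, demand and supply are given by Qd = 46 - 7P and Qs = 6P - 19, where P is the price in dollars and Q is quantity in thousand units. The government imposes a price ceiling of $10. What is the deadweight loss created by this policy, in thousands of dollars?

In a free market, 46 - 7P = 6P - 19 gives the equilibrium P* = 5, Q* = 11.
Since 10 is above P* = 5, the ceiling does not bind and the free-market outcome prevails.
Since the control does not bind, no trades are prevented and deadweight loss is zero.

0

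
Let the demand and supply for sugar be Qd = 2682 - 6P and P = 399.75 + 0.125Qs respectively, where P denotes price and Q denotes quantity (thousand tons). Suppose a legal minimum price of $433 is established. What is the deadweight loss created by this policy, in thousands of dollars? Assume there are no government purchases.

Rearranging supply gives Qs = 8P - 3198. Equilibrium: 2682 - 6P = 8P - 3198, so 5880 = 14P and P* = 420, Q* = 162.
Because the floor (433) lies above the market-clearing price, it is binding.
At P = 433: Qd = 2682 - 6·433 = 84 and Qs = 8·433 - 3198 = 266.
Quantity traded falls to 84. At Q = 84 the demand price is (2682 - 84)/6 = 433 and the supply price is (3198 + 84)/8 = 410.25.
Deadweight loss = ½ · (433 - 410.25) · (162 - 84) = ½ · 22.75 · 78 = 887.25.

887.25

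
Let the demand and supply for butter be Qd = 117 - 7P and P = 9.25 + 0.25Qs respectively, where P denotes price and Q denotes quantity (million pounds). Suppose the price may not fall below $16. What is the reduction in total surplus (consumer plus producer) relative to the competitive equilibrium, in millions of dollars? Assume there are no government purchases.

38.5

Rearranging supply gives Qs = 4P - 37. Setting quantity demanded equal to quantity supplied, 117 - 7P = 4P - 37, gives P* = 14 and Q* = 19.
Because the floor (16) lies above the market-clearing price, it is binding.
At P = 16: Qd = 117 - 7·16 = 5 and Qs = 4·16 - 37 = 27.
Quantity traded falls to 5. At Q = 5 the demand price is (117 - 5)/7 = 16 and the supply price is (37 + 5)/4 = 10.5.
Deadweight loss = ½ · (16 - 10.5) · (19 - 5) = ½ · 5.5 · 14 = 38.5.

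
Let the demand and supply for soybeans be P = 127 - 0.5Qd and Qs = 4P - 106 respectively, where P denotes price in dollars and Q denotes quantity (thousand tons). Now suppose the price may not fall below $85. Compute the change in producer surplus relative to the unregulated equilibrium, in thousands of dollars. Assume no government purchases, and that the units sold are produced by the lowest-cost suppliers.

Rearranging demand gives Qd = 254 - 2P. In a free market, 254 - 2P = 4P - 106 gives the equilibrium P* = 60, Q* = 134.
Since 85 > 60, the floor is binding.
At P = 85: Qd = 254 - 2·85 = 84 and Qs = 4·85 - 106 = 234.
Producer surplus without the control is ½ · (60 - 26.5) · 134 = 2244.5.
With the floor, 84 units are sold at 85. The supply price at Q = 84 is 47.5, so PS = ½ · [(85 - 26.5) + (85 - 47.5)] · 84 = 4032.
Change in producer surplus = 4032 - 2244.5 = 1787.5.

1787.5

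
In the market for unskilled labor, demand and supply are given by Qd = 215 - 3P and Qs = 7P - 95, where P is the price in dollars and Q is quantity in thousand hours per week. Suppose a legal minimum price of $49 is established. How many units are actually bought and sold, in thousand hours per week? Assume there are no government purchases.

In a free market, 215 - 3P = 7P - 95 gives the equilibrium P* = 31, Q* = 122.
The floor of 49 is above the equilibrium price 31, so it binds.
At P = 49: Qd = 215 - 3·49 = 68 and Qs = 7·49 - 95 = 248.
The quantity actually transacted is the short side, demand: 68.

68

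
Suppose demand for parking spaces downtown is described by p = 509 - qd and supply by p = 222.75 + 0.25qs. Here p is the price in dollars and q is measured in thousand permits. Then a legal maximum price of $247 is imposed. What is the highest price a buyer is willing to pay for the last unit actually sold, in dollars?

Rearranging demand gives qd = 509 - p; rearranging supply gives qs = 4p - 891. Equilibrium: 509 - p = 4p - 891, so 1400 = 5p and p* = 280, q* = 229.
Because the ceiling (247) lies below the market-clearing price, it is binding.
At p = 247: qd = 509 - 247 = 262 and qs = 4·247 - 891 = 97.
Only 97 units reach the market. On the demand curve, the marginal buyer's willingness to pay at q = 97 is (509 - 97) = 412.

412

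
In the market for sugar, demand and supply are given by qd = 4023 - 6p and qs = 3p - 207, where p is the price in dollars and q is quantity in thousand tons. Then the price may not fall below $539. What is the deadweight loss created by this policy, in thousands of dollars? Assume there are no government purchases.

42849

Equilibrium: 4023 - 6p = 3p - 207, so 4230 = 9p and p* = 470, q* = 1203.
The floor of 539 is above the equilibrium price 470, so it binds.
At p = 539: qd = 4023 - 6·539 = 789 and qs = 3·539 - 207 = 1410.
Quantity traded falls to 789. At q = 789 the demand price is (4023 - 789)/6 = 539 and the supply price is (207 + 789)/3 = 332.
Deadweight loss = ½ · (539 - 332) · (1203 - 789) = ½ · 207 · 414 = 42849.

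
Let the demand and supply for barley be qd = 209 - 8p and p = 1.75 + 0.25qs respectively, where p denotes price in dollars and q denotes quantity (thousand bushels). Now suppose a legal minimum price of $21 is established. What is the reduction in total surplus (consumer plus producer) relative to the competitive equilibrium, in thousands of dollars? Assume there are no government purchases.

Rearranging supply gives qs = 4p - 7. Without the control the market clears where 209 - 8p = 4p - 7, i.e. p* = 18 and q* = 65.
The floor of 21 is above the equilibrium price 18, so it binds.
At p = 21: qd = 209 - 8·21 = 41 and qs = 4·21 - 7 = 77.
Quantity traded falls to 41. At q = 41 the demand price is (209 - 41)/8 = 21 and the supply price is (7 + 41)/4 = 12.
Deadweight loss = ½ · (21 - 12) · (65 - 41) = ½ · 9 · 24 = 108.

108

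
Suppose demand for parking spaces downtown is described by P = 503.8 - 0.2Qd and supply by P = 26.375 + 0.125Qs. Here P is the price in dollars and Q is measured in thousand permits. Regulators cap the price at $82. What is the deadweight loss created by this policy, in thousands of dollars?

170393.6

Rearranging demand gives Qd = 2519 - 5P; rearranging supply gives Qs = 8P - 211. Equilibrium: 2519 - 5P = 8P - 211, so 2730 = 13P and P* = 210, Q* = 1469.
Since 82 < 210, the ceiling is binding.
At P = 82: Qd = 2519 - 5·82 = 2109 and Qs = 8·82 - 211 = 445.
Quantity traded falls to 445. At Q = 445 the demand price is (2519 - 445)/5 = 414.8 and the supply price is (211 + 445)/8 = 82.
Deadweight loss = ½ · (414.8 - 82) · (1469 - 445) = ½ · 332.8 · 1024 = 170393.6.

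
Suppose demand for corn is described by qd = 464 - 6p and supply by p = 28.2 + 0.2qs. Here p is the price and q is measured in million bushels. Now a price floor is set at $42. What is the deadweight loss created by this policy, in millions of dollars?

Rearranging supply gives qs = 5p - 141. Equilibrium: 464 - 6p = 5p - 141, so 605 = 11p and p* = 55, q* = 134.
Since 42 is below p* = 55, the floor does not bind and the free-market outcome prevails.
Since the control does not bind, no trades are prevented and deadweight loss is zero.

0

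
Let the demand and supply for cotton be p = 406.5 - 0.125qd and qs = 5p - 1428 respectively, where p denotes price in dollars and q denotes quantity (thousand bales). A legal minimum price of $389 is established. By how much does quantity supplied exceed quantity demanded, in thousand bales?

377

Rearranging demand gives qd = 3252 - 8p. Equilibrium: 3252 - 8p = 5p - 1428, so 4680 = 13p and p* = 360, q* = 372.
Since 389 > 360, the floor is binding.
At p = 389: qd = 3252 - 8·389 = 140 and qs = 5·389 - 1428 = 517.
Surplus = qs - qd = 517 - 140 = 377.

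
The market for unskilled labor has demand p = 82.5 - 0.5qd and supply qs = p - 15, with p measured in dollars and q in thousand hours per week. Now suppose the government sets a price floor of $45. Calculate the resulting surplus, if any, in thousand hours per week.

0

Rearranging demand gives qd = 165 - 2p. Setting quantity demanded equal to quantity supplied, 165 - 2p = p - 15, gives p* = 60 and q* = 45.
Since 45 is below p* = 60, the floor does not bind and the free-market outcome prevails.
Since the control does not bind, there is no surplus.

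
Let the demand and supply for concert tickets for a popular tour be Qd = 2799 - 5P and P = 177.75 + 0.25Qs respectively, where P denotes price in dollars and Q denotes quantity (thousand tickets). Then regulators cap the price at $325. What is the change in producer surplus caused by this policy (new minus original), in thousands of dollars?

-46735

Rearranging supply gives Qs = 4P - 711. Without the control the market clears where 2799 - 5P = 4P - 711, i.e. P* = 390 and Q* = 849.
Since 325 < 390, the ceiling is binding.
At P = 325: Qd = 2799 - 5·325 = 1174 and Qs = 4·325 - 711 = 589.
Producer surplus without the control is ½ · (390 - 177.75) · 849 = 90100.125.
With the ceiling, producers sell 589 units at 325, so PS = ½ · (325 - 177.75) · 589 = 43365.125.
Change in producer surplus = 43365.125 - 90100.125 = -46735.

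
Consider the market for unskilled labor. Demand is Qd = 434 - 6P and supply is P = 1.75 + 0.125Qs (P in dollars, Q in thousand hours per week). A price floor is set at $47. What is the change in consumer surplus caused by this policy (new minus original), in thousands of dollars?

-2955

Rearranging supply gives Qs = 8P - 14. Without the control the market clears where 434 - 6P = 8P - 14, i.e. P* = 32 and Q* = 242.
Because the floor (47) lies above the market-clearing price, it is binding.
At P = 47: Qd = 434 - 6·47 = 152 and Qs = 8·47 - 14 = 362.
Consumer surplus without the control is ½ · (217/3 - 32) · 242 = 14641/3.
With the floor, consumers buy 152 units at 47, so CS = ½ · (217/3 - 47) · 152 = 5776/3.
Change in consumer surplus = 5776/3 - 14641/3 = -2955.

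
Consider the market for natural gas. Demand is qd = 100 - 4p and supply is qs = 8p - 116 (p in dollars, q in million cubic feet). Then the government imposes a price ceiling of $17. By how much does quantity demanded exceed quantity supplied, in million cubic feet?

In a free market, 100 - 4p = 8p - 116 gives the equilibrium p* = 18, q* = 28.
Since 17 < 18, the ceiling is binding.
At p = 17: qd = 100 - 4·17 = 32 and qs = 8·17 - 116 = 20.
Shortage = qd - qs = 32 - 20 = 12.

12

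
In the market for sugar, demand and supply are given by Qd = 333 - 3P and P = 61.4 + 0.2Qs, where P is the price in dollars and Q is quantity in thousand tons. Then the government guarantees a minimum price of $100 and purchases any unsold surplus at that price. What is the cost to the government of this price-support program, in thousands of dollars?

16000

Rearranging supply gives Qs = 5P - 307. Setting quantity demanded equal to quantity supplied, 333 - 3P = 5P - 307, gives P* = 80 and Q* = 93.
The floor of 100 is above the equilibrium price 80, so it binds.
At P = 100: Qd = 333 - 3·100 = 33 and Qs = 5·100 - 307 = 193.
Surplus = Qs - Qd = 160.
Government expenditure = surplus × support price = 160 × 100 = 16000.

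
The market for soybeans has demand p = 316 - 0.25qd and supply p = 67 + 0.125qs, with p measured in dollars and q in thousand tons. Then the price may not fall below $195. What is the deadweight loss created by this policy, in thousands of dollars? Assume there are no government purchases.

Rearranging demand gives qd = 1264 - 4p; rearranging supply gives qs = 8p - 536. In a free market, 1264 - 4p = 8p - 536 gives the equilibrium p* = 150, q* = 664.
The floor of 195 is above the equilibrium price 150, so it binds.
At p = 195: qd = 1264 - 4·195 = 484 and qs = 8·195 - 536 = 1024.
Quantity traded falls to 484. At q = 484 the demand price is (1264 - 484)/4 = 195 and the supply price is (536 + 484)/8 = 127.5.
Deadweight loss = ½ · (195 - 127.5) · (664 - 484) = ½ · 67.5 · 180 = 6075.

6075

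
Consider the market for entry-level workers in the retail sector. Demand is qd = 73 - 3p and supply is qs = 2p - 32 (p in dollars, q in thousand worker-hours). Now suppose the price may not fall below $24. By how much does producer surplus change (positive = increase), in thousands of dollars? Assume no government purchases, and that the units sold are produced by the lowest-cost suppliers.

-17.25

In a free market, 73 - 3p = 2p - 32 gives the equilibrium p* = 21, q* = 10.
Because the floor (24) lies above the market-clearing price, it is binding.
At p = 24: qd = 73 - 3·24 = 1 and qs = 2·24 - 32 = 16.
Producer surplus without the control is ½ · (21 - 16) · 10 = 25.
With the floor, 1 units are sold at 24. The supply price at q = 1 is 16.5, so PS = ½ · [(24 - 16) + (24 - 16.5)] · 1 = 7.75.
Change in producer surplus = 7.75 - 25 = -17.25.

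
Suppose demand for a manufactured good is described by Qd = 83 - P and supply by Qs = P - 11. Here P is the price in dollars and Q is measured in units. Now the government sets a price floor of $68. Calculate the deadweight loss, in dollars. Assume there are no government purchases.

Equilibrium: 83 - P = P - 11, so 94 = 2P and P* = 47, Q* = 36.
The floor of 68 is above the equilibrium price 47, so it binds.
At P = 68: Qd = 83 - 68 = 15 and Qs = 68 - 11 = 57.
Quantity traded falls to 15. At Q = 15 the demand price is 83 - 15 = 68 and the supply price is 11 + 15 = 26.
Deadweight loss = ½ · (68 - 26) · (36 - 15) = ½ · 42 · 21 = 441.

441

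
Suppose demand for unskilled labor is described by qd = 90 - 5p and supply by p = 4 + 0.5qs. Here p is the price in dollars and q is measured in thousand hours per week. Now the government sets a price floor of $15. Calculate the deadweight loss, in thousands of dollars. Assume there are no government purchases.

8.75

Rearranging supply gives qs = 2p - 8. In a free market, 90 - 5p = 2p - 8 gives the equilibrium p* = 14, q* = 20.
Because the floor (15) lies above the market-clearing price, it is binding.
At p = 15: qd = 90 - 5·15 = 15 and qs = 2·15 - 8 = 22.
Quantity traded falls to 15. At q = 15 the demand price is (90 - 15)/5 = 15 and the supply price is (8 + 15)/2 = 11.5.
Deadweight loss = ½ · (15 - 11.5) · (20 - 15) = ½ · 3.5 · 5 = 8.75.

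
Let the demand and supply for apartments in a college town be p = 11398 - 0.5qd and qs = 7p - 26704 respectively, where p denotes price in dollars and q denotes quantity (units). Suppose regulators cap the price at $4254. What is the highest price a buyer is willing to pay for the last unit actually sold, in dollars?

9861

Rearranging demand gives qd = 22796 - 2p. Setting quantity demanded equal to quantity supplied, 22796 - 2p = 7p - 26704, gives p* = 5500 and q* = 11796.
Since 4254 < 5500, the ceiling is binding.
At p = 4254: qd = 22796 - 2·4254 = 14288 and qs = 7·4254 - 26704 = 3074.
Only 3074 units reach the market. On the demand curve, the marginal buyer's willingness to pay at q = 3074 is (22796 - 3074)/2 = 9861.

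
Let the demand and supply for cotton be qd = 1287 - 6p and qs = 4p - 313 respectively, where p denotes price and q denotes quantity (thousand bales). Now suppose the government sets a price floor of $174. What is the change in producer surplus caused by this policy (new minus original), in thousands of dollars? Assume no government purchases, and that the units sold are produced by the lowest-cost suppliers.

2520

Equilibrium: 1287 - 6p = 4p - 313, so 1600 = 10p and p* = 160, q* = 327.
The floor of 174 is above the equilibrium price 160, so it binds.
At p = 174: qd = 1287 - 6·174 = 243 and qs = 4·174 - 313 = 383.
Producer surplus without the control is ½ · (160 - 78.25) · 327 = 13366.125.
With the floor, 243 units are sold at 174. The supply price at q = 243 is 139, so PS = ½ · [(174 - 78.25) + (174 - 139)] · 243 = 15886.125.
Change in producer surplus = 15886.125 - 13366.125 = 2520.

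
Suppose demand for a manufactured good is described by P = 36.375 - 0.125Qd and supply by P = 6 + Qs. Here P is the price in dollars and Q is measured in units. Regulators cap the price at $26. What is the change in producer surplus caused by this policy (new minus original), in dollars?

Rearranging demand gives Qd = 291 - 8P; rearranging supply gives Qs = P - 6. In a free market, 291 - 8P = P - 6 gives the equilibrium P* = 33, Q* = 27.
Because the ceiling (26) lies below the market-clearing price, it is binding.
At P = 26: Qd = 291 - 8·26 = 83 and Qs = 26 - 6 = 20.
Producer surplus without the control is ½ · (33 - 6) · 27 = 364.5.
With the ceiling, producers sell 20 units at 26, so PS = ½ · (26 - 6) · 20 = 200.
Change in producer surplus = 200 - 364.5 = -164.5.

-164.5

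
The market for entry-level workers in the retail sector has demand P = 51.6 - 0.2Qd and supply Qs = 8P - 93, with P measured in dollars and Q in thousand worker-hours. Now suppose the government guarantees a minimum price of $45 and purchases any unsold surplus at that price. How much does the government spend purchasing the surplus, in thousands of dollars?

Rearranging demand gives Qd = 258 - 5P. Without the control the market clears where 258 - 5P = 8P - 93, i.e. P* = 27 and Q* = 123.
The floor of 45 is above the equilibrium price 27, so it binds.
At P = 45: Qd = 258 - 5·45 = 33 and Qs = 8·45 - 93 = 267.
Surplus = Qs - Qd = 234.
Government expenditure = surplus × support price = 234 × 45 = 10530.

10530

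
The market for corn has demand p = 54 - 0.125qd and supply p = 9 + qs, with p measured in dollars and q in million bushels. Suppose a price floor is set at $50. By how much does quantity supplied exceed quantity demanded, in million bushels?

Rearranging demand gives qd = 432 - 8p; rearranging supply gives qs = p - 9. In a free market, 432 - 8p = p - 9 gives the equilibrium p* = 49, q* = 40.
Since 50 > 49, the floor is binding.
At p = 50: qd = 432 - 8·50 = 32 and qs = 50 - 9 = 41.
Surplus = qs - qd = 41 - 32 = 9.

9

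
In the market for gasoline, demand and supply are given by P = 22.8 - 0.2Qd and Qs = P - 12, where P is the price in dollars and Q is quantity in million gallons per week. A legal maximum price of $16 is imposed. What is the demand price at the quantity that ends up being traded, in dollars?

Rearranging demand gives Qd = 114 - 5P. Without the control the market clears where 114 - 5P = P - 12, i.e. P* = 21 and Q* = 9.
Because the ceiling (16) lies below the market-clearing price, it is binding.
At P = 16: Qd = 114 - 5·16 = 34 and Qs = 16 - 12 = 4.
Only 4 units reach the market. On the demand curve, the marginal buyer's willingness to pay at Q = 4 is (114 - 4)/5 = 22.

22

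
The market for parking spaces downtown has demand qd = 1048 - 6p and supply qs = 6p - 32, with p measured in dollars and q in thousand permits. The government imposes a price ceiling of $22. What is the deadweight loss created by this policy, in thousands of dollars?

Equilibrium: 1048 - 6p = 6p - 32, so 1080 = 12p and p* = 90, q* = 508.
Because the ceiling (22) lies below the market-clearing price, it is binding.
At p = 22: qd = 1048 - 6·22 = 916 and qs = 6·22 - 32 = 100.
Quantity traded falls to 100. At q = 100 the demand price is (1048 - 100)/6 = 158 and the supply price is (32 + 100)/6 = 22.
Deadweight loss = ½ · (158 - 22) · (508 - 100) = ½ · 136 · 408 = 27744.

27744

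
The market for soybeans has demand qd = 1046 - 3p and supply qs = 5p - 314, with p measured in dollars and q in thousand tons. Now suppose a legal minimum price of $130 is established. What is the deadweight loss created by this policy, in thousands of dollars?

0

Setting quantity demanded equal to quantity supplied, 1046 - 3p = 5p - 314, gives p* = 170 and q* = 536.
The floor of 130 is below the equilibrium price 170, so it is not binding; the market clears at p* = 170, q* = 536.
Since the control does not bind, no trades are prevented and deadweight loss is zero.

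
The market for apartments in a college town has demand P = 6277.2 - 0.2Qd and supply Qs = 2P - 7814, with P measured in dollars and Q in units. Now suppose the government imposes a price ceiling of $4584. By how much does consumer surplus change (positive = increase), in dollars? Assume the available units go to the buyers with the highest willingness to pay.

962761.6

Rearranging demand gives Qd = 31386 - 5P. Equilibrium: 31386 - 5P = 2P - 7814, so 39200 = 7P and P* = 5600, Q* = 3386.
Because the ceiling (4584) lies below the market-clearing price, it is binding.
At P = 4584: Qd = 31386 - 5·4584 = 8466 and Qs = 2·4584 - 7814 = 1354.
Consumer surplus without the control is ½ · (6277.2 - 5600) · 3386 = 1146499.6.
With the ceiling, 1354 units are sold at 4584 (assume they go to the highest-value buyers). The demand price at Q = 1354 is 6006.4, so CS = ½ · [(6277.2 - 4584) + (6006.4 - 4584)] · 1354 = 2109261.2.
Change in consumer surplus = 2109261.2 - 1146499.6 = 962761.6.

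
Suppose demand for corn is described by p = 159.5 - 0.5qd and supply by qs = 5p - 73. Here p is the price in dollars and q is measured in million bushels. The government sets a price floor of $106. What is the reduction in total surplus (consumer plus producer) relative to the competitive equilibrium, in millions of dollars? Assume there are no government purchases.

3500

Rearranging demand gives qd = 319 - 2p. Equilibrium: 319 - 2p = 5p - 73, so 392 = 7p and p* = 56, q* = 207.
The floor of 106 is above the equilibrium price 56, so it binds.
At p = 106: qd = 319 - 2·106 = 107 and qs = 5·106 - 73 = 457.
Quantity traded falls to 107. At q = 107 the demand price is (319 - 107)/2 = 106 and the supply price is (73 + 107)/5 = 36.
Deadweight loss = ½ · (106 - 36) · (207 - 107) = ½ · 70 · 100 = 3500.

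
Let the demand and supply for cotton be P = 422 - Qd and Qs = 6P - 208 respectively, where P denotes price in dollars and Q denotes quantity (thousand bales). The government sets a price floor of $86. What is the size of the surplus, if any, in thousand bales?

0

Rearranging demand gives Qd = 422 - P. Equilibrium: 422 - P = 6P - 208, so 630 = 7P and P* = 90, Q* = 332.
Since 86 is below P* = 90, the floor does not bind and the free-market outcome prevails.
Since the control does not bind, there is no surplus.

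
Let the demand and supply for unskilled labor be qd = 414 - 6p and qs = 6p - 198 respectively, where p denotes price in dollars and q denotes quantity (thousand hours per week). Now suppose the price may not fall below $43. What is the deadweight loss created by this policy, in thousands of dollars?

0

Equilibrium: 414 - 6p = 6p - 198, so 612 = 12p and p* = 51, q* = 108.
The floor of 43 is below the equilibrium price 51, so it is not binding; the market clears at p* = 51, q* = 108.
Since the control does not bind, no trades are prevented and deadweight loss is zero.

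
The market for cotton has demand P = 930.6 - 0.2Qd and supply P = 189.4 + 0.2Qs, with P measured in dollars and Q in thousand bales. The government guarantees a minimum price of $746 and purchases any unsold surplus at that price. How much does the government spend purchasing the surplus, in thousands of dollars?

1387560

Rearranging demand gives Qd = 4653 - 5P; rearranging supply gives Qs = 5P - 947. Setting quantity demanded equal to quantity supplied, 4653 - 5P = 5P - 947, gives P* = 560 and Q* = 1853.
Since 746 > 560, the floor is binding.
At P = 746: Qd = 4653 - 5·746 = 923 and Qs = 5·746 - 947 = 2783.
Surplus = Qs - Qd = 1860.
Government expenditure = surplus × support price = 1860 × 746 = 1387560.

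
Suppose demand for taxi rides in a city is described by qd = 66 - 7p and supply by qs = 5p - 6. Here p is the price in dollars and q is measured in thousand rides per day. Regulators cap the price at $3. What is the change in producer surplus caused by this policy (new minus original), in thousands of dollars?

In a free market, 66 - 7p = 5p - 6 gives the equilibrium p* = 6, q* = 24.
Since 3 < 6, the ceiling is binding.
At p = 3: qd = 66 - 7·3 = 45 and qs = 5·3 - 6 = 9.
Producer surplus without the control is ½ · (6 - 1.2) · 24 = 57.6.
With the ceiling, producers sell 9 units at 3, so PS = ½ · (3 - 1.2) · 9 = 8.1.
Change in producer surplus = 8.1 - 57.6 = -49.5.

-49.5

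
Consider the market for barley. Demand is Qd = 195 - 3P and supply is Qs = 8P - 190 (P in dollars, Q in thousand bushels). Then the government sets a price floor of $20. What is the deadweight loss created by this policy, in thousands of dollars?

0

Setting quantity demanded equal to quantity supplied, 195 - 3P = 8P - 190, gives P* = 35 and Q* = 90.
The floor of 20 is below the equilibrium price 35, so it is not binding; the market clears at P* = 35, Q* = 90.
Since the control does not bind, no trades are prevented and deadweight loss is zero.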